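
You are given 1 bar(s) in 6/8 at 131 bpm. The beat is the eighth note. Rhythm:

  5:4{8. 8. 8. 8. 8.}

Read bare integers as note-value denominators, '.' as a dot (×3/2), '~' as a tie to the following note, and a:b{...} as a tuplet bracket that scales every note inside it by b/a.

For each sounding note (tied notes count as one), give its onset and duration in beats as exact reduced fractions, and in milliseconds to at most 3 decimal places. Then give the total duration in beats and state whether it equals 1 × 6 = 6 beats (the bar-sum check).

1) 0.0ms=0b +549.618ms=6/5b
2) 549.618ms=6/5b +549.618ms=6/5b
3) 1099.237ms=12/5b +549.618ms=6/5b
4) 1648.855ms=18/5b +549.618ms=6/5b
5) 2198.473ms=24/5b +549.618ms=6/5b
Σ=6b of 6 (131bpm 6/8) — PASS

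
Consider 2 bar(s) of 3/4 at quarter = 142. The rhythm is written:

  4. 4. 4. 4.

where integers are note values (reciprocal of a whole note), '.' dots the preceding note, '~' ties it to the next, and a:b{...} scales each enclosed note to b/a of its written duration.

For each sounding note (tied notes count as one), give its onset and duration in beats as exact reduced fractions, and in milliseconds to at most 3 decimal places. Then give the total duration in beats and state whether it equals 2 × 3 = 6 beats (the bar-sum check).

1) 0.0ms=0b +633.803ms=3/2b
2) 633.803ms=3/2b +633.803ms=3/2b
3) 1267.606ms=3b +633.803ms=3/2b
4) 1901.408ms=9/2b +633.803ms=3/2b
Σ=6b of 6 (142bpm 3/4) — PASS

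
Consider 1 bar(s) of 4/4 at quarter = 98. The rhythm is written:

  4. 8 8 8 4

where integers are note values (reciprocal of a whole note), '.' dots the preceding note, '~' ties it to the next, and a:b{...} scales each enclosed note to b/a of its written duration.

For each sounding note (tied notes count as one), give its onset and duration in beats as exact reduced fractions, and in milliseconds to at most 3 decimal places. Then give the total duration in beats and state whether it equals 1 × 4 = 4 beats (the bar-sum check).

1) 0.0ms=0b +918.367ms=3/2b
2) 918.367ms=3/2b +306.122ms=1/2b
3) 1224.49ms=2b +306.122ms=1/2b
4) 1530.612ms=5/2b +306.122ms=1/2b
5) 1836.735ms=3b +612.245ms=1b
Σ=4b of 4 (98bpm 4/4) — PASS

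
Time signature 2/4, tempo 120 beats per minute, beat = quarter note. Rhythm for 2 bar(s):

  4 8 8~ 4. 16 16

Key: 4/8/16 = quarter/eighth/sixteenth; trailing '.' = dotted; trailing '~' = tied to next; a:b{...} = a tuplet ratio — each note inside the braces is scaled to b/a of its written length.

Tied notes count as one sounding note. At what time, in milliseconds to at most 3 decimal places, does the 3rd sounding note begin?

note 3 onset = 3/2b = 750.0ms

1. 0.0ms @ 0 + 500.0ms (1)
2. 500.0ms @ 1 + 250.0ms (1/2)
3. 750.0ms @ 3/2 + 1000.0ms (2)
4. 1750.0ms @ 7/2 + 125.0ms (1/4)
5. 1875.0ms @ 15/4 + 125.0ms (1/4)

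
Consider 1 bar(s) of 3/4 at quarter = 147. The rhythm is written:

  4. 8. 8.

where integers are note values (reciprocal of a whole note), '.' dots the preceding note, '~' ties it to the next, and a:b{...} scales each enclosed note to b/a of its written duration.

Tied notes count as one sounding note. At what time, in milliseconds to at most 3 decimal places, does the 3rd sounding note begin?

1. 0.0ms @ 0 + 612.245ms (3/2)
2. 612.245ms @ 3/2 + 306.122ms (3/4)
3. 918.367ms @ 9/4 + 306.122ms (3/4)

note 3 onset = 9/4b = 918.367ms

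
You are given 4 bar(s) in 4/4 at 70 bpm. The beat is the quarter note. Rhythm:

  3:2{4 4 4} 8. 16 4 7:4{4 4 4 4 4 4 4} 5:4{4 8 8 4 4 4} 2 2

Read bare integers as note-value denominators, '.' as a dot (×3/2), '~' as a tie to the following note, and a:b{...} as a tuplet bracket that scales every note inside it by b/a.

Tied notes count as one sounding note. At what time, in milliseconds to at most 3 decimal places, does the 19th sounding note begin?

1. 0.0ms @ 0 + 571.429ms (2/3)
2. 571.429ms @ 2/3 + 571.429ms (2/3)
3. 1142.857ms @ 4/3 + 571.429ms (2/3)
4. 1714.286ms @ 2 + 642.857ms (3/4)
5. 2357.143ms @ 11/4 + 214.286ms (1/4)
6. 2571.429ms @ 3 + 857.143ms (1)
7. 3428.571ms @ 4 + 489.796ms (4/7)
8. 3918.367ms @ 32/7 + 489.796ms (4/7)
9. 4408.163ms @ 36/7 + 489.796ms (4/7)
10. 4897.959ms @ 40/7 + 489.796ms (4/7)
11. 5387.755ms @ 44/7 + 489.796ms (4/7)
12. 5877.551ms @ 48/7 + 489.796ms (4/7)
13. 6367.347ms @ 52/7 + 489.796ms (4/7)
14. 6857.143ms @ 8 + 685.714ms (4/5)
15. 7542.857ms @ 44/5 + 342.857ms (2/5)
16. 7885.714ms @ 46/5 + 342.857ms (2/5)
17. 8228.571ms @ 48/5 + 685.714ms (4/5)
18. 8914.286ms @ 52/5 + 685.714ms (4/5)
19. 9600.0ms @ 56/5 + 685.714ms (4/5)
20. 10285.714ms @ 12 + 1714.286ms (2)
21. 12000.0ms @ 14 + 1714.286ms (2)

note 19 onset = 56/5b = 9600.0ms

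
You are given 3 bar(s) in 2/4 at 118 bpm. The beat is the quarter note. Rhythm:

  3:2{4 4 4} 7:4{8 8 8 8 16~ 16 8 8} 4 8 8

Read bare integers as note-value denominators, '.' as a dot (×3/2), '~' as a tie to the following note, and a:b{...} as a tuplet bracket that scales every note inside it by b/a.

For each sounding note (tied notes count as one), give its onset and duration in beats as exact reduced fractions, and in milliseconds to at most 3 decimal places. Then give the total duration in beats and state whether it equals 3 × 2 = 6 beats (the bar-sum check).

1) 0.0ms=0b +338.983ms=2/3b
2) 338.983ms=2/3b +338.983ms=2/3b
3) 677.966ms=4/3b +338.983ms=2/3b
4) 1016.949ms=2b +145.278ms=2/7b
5) 1162.228ms=16/7b +145.278ms=2/7b
6) 1307.506ms=18/7b +145.278ms=2/7b
7) 1452.785ms=20/7b +145.278ms=2/7b
8) 1598.063ms=22/7b +145.278ms=2/7b
9) 1743.341ms=24/7b +145.278ms=2/7b
10) 1888.62ms=26/7b +145.278ms=2/7b
11) 2033.898ms=4b +508.475ms=1b
12) 2542.373ms=5b +254.237ms=1/2b
13) 2796.61ms=11/2b +254.237ms=1/2b
Σ=6b of 6 (118bpm 2/4) — PASS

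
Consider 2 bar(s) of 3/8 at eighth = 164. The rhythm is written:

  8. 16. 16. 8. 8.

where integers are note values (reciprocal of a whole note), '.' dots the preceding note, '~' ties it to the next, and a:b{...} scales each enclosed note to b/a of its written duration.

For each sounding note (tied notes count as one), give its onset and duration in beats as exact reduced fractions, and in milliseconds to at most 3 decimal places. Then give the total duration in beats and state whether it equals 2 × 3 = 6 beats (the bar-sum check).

1) 0.0ms=0b +548.78ms=3/2b
2) 548.78ms=3/2b +274.39ms=3/4b
3) 823.171ms=9/4b +274.39ms=3/4b
4) 1097.561ms=3b +548.78ms=3/2b
5) 1646.341ms=9/2b +548.78ms=3/2b
Σ=6b of 6 (164bpm 3/8) — PASS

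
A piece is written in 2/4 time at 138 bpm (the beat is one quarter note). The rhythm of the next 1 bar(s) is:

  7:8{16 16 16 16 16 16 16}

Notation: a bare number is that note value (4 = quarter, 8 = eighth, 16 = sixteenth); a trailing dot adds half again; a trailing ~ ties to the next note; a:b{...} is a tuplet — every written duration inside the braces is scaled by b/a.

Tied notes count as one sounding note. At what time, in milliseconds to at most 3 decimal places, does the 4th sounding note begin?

1. 0.0ms @ 0 + 124.224ms (2/7)
2. 124.224ms @ 2/7 + 124.224ms (2/7)
3. 248.447ms @ 4/7 + 124.224ms (2/7)
4. 372.671ms @ 6/7 + 124.224ms (2/7)
5. 496.894ms @ 8/7 + 124.224ms (2/7)
6. 621.118ms @ 10/7 + 124.224ms (2/7)
7. 745.342ms @ 12/7 + 124.224ms (2/7)

note 4 onset = 6/7b = 372.671ms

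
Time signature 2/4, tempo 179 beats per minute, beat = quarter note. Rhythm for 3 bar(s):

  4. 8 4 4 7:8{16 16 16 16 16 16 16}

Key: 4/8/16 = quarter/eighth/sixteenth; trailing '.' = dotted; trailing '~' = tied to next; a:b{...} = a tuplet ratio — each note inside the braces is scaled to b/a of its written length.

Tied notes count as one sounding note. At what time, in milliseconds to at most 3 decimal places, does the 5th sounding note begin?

note 5 onset = 4b = 1340.782ms

1. 0.0ms @ 0 + 502.793ms (3/2)
2. 502.793ms @ 3/2 + 167.598ms (1/2)
3. 670.391ms @ 2 + 335.196ms (1)
4. 1005.587ms @ 3 + 335.196ms (1)
5. 1340.782ms @ 4 + 95.77ms (2/7)
6. 1436.552ms @ 30/7 + 95.77ms (2/7)
7. 1532.322ms @ 32/7 + 95.77ms (2/7)
8. 1628.093ms @ 34/7 + 95.77ms (2/7)
9. 1723.863ms @ 36/7 + 95.77ms (2/7)
10. 1819.633ms @ 38/7 + 95.77ms (2/7)
11. 1915.403ms @ 40/7 + 95.77ms (2/7)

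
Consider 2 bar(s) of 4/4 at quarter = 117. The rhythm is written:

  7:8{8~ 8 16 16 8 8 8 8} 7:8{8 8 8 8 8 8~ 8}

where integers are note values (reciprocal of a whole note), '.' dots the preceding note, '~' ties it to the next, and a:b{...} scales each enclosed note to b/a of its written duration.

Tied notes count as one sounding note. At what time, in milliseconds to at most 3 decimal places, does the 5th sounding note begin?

1. 0.0ms @ 0 + 586.081ms (8/7)
2. 586.081ms @ 8/7 + 146.52ms (2/7)
3. 732.601ms @ 10/7 + 146.52ms (2/7)
4. 879.121ms @ 12/7 + 293.04ms (4/7)
5. 1172.161ms @ 16/7 + 293.04ms (4/7)
6. 1465.201ms @ 20/7 + 293.04ms (4/7)
7. 1758.242ms @ 24/7 + 293.04ms (4/7)
8. 2051.282ms @ 4 + 293.04ms (4/7)
9. 2344.322ms @ 32/7 + 293.04ms (4/7)
10. 2637.363ms @ 36/7 + 293.04ms (4/7)
11. 2930.403ms @ 40/7 + 293.04ms (4/7)
12. 3223.443ms @ 44/7 + 293.04ms (4/7)
13. 3516.484ms @ 48/7 + 586.081ms (8/7)

note 5 onset = 16/7b = 1172.161ms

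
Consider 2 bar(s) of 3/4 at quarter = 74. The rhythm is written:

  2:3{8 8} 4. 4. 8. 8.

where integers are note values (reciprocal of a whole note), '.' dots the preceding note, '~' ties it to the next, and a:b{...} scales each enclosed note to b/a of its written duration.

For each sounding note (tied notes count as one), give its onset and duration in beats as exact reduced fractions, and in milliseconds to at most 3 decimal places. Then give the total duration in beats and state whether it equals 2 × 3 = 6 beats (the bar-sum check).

1) 0.0ms=0b +608.108ms=3/4b
2) 608.108ms=3/4b +608.108ms=3/4b
3) 1216.216ms=3/2b +1216.216ms=3/2b
4) 2432.432ms=3b +1216.216ms=3/2b
5) 3648.649ms=9/2b +608.108ms=3/4b
6) 4256.757ms=21/4b +608.108ms=3/4b
Σ=6b of 6 (74bpm 3/4) — PASS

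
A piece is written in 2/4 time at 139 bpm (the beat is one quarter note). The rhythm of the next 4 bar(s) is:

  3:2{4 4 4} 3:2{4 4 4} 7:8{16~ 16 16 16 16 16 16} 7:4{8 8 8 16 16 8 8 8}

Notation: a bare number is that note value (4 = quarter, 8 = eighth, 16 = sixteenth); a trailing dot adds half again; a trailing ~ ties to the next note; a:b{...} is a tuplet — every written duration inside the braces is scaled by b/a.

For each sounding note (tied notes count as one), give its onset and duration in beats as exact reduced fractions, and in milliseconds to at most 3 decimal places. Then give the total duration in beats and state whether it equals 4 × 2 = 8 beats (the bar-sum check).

1) 0.0ms=0b +287.77ms=2/3b
2) 287.77ms=2/3b +287.77ms=2/3b
3) 575.54ms=4/3b +287.77ms=2/3b
4) 863.309ms=2b +287.77ms=2/3b
5) 1151.079ms=8/3b +287.77ms=2/3b
6) 1438.849ms=10/3b +287.77ms=2/3b
7) 1726.619ms=4b +246.66ms=4/7b
8) 1973.279ms=32/7b +123.33ms=2/7b
9) 2096.608ms=34/7b +123.33ms=2/7b
10) 2219.938ms=36/7b +123.33ms=2/7b
11) 2343.268ms=38/7b +123.33ms=2/7b
12) 2466.598ms=40/7b +123.33ms=2/7b
13) 2589.928ms=6b +123.33ms=2/7b
14) 2713.258ms=44/7b +123.33ms=2/7b
15) 2836.588ms=46/7b +123.33ms=2/7b
16) 2959.918ms=48/7b +61.665ms=1/7b
17) 3021.583ms=7b +61.665ms=1/7b
18) 3083.248ms=50/7b +123.33ms=2/7b
19) 3206.578ms=52/7b +123.33ms=2/7b
20) 3329.908ms=54/7b +123.33ms=2/7b
Σ=8b of 8 (139bpm 2/4) — PASS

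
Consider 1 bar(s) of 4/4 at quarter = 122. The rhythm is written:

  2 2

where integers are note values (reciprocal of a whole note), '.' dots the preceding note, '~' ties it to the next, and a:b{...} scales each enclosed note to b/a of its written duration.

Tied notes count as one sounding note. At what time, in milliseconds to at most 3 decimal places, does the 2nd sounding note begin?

note 2 onset = 2b = 983.607ms

1. 0.0ms @ 0 + 983.607ms (2)
2. 983.607ms @ 2 + 983.607ms (2)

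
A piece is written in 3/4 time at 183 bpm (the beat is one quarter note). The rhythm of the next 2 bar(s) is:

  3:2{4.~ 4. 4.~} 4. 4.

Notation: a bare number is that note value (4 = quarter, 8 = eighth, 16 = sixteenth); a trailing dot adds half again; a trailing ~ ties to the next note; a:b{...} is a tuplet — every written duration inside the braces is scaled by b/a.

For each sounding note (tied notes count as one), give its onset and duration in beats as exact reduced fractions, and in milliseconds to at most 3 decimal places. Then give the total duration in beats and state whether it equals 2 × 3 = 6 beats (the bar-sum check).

1) 0.0ms=0b +655.738ms=2b
2) 655.738ms=2b +819.672ms=5/2b
3) 1475.41ms=9/2b +491.803ms=3/2b
Σ=6b of 6 (183bpm 3/4) — PASS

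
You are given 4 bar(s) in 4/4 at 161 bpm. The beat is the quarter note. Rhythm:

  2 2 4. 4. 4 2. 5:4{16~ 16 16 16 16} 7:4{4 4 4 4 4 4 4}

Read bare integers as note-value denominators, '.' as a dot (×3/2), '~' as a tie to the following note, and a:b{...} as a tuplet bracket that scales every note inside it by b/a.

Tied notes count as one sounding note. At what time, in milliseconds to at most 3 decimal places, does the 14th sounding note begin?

note 14 onset = 96/7b = 5110.914ms

1. 0.0ms @ 0 + 745.342ms (2)
2. 745.342ms @ 2 + 745.342ms (2)
3. 1490.683ms @ 4 + 559.006ms (3/2)
4. 2049.689ms @ 11/2 + 559.006ms (3/2)
5. 2608.696ms @ 7 + 372.671ms (1)
6. 2981.366ms @ 8 + 1118.012ms (3)
7. 4099.379ms @ 11 + 149.068ms (2/5)
8. 4248.447ms @ 57/5 + 74.534ms (1/5)
9. 4322.981ms @ 58/5 + 74.534ms (1/5)
10. 4397.516ms @ 59/5 + 74.534ms (1/5)
11. 4472.05ms @ 12 + 212.955ms (4/7)
12. 4685.004ms @ 88/7 + 212.955ms (4/7)
13. 4897.959ms @ 92/7 + 212.955ms (4/7)
14. 5110.914ms @ 96/7 + 212.955ms (4/7)
15. 5323.869ms @ 100/7 + 212.955ms (4/7)
16. 5536.823ms @ 104/7 + 212.955ms (4/7)
17. 5749.778ms @ 108/7 + 212.955ms (4/7)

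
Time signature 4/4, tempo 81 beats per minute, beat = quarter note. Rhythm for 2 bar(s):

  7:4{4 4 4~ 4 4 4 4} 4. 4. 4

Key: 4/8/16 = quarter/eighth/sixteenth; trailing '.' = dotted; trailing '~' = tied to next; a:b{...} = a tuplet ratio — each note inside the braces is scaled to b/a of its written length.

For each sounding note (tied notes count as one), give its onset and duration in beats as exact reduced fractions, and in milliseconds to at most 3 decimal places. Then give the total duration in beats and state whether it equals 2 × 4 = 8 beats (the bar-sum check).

1) 0.0ms=0b +423.28ms=4/7b
2) 423.28ms=4/7b +423.28ms=4/7b
3) 846.561ms=8/7b +846.561ms=8/7b
4) 1693.122ms=16/7b +423.28ms=4/7b
5) 2116.402ms=20/7b +423.28ms=4/7b
6) 2539.683ms=24/7b +423.28ms=4/7b
7) 2962.963ms=4b +1111.111ms=3/2b
8) 4074.074ms=11/2b +1111.111ms=3/2b
9) 5185.185ms=7b +740.741ms=1b
Σ=8b of 8 (81bpm 4/4) — PASS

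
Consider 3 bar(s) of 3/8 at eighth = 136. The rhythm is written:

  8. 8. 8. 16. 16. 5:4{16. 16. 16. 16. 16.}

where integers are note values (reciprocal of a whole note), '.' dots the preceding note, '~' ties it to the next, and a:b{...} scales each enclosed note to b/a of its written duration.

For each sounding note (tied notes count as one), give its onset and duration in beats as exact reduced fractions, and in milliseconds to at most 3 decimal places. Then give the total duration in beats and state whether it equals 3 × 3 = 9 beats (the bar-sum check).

1) 0.0ms=0b +661.765ms=3/2b
2) 661.765ms=3/2b +661.765ms=3/2b
3) 1323.529ms=3b +661.765ms=3/2b
4) 1985.294ms=9/2b +330.882ms=3/4b
5) 2316.176ms=21/4b +330.882ms=3/4b
6) 2647.059ms=6b +264.706ms=3/5b
7) 2911.765ms=33/5b +264.706ms=3/5b
8) 3176.471ms=36/5b +264.706ms=3/5b
9) 3441.176ms=39/5b +264.706ms=3/5b
10) 3705.882ms=42/5b +264.706ms=3/5b
Σ=9b of 9 (136bpm 3/8) — PASS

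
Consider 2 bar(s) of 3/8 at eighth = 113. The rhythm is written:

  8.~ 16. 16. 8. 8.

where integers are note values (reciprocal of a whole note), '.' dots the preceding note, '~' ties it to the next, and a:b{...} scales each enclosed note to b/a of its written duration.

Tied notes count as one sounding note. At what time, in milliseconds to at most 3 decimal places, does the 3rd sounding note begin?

note 3 onset = 3b = 1592.92ms

1. 0.0ms @ 0 + 1194.69ms (9/4)
2. 1194.69ms @ 9/4 + 398.23ms (3/4)
3. 1592.92ms @ 3 + 796.46ms (3/2)
4. 2389.381ms @ 9/2 + 796.46ms (3/2)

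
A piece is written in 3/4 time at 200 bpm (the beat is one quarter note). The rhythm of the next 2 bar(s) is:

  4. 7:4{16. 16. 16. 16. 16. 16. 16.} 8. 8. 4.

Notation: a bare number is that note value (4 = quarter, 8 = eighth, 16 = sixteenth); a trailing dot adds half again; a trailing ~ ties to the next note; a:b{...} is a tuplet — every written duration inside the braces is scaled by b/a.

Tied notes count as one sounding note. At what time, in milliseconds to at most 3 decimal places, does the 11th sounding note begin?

1. 0.0ms @ 0 + 450.0ms (3/2)
2. 450.0ms @ 3/2 + 64.286ms (3/14)
3. 514.286ms @ 12/7 + 64.286ms (3/14)
4. 578.571ms @ 27/14 + 64.286ms (3/14)
5. 642.857ms @ 15/7 + 64.286ms (3/14)
6. 707.143ms @ 33/14 + 64.286ms (3/14)
7. 771.429ms @ 18/7 + 64.286ms (3/14)
8. 835.714ms @ 39/14 + 64.286ms (3/14)
9. 900.0ms @ 3 + 225.0ms (3/4)
10. 1125.0ms @ 15/4 + 225.0ms (3/4)
11. 1350.0ms @ 9/2 + 450.0ms (3/2)

note 11 onset = 9/2b = 1350.0ms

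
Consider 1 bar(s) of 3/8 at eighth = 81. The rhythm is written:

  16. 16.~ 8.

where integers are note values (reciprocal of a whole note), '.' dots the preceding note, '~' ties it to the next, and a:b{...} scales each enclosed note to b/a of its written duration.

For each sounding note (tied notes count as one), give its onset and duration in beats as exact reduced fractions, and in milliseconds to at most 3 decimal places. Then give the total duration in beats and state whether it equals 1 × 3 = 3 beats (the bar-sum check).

1) 0.0ms=0b +555.556ms=3/4b
2) 555.556ms=3/4b +1666.667ms=9/4b
Σ=3b of 3 (81bpm 3/8) — PASS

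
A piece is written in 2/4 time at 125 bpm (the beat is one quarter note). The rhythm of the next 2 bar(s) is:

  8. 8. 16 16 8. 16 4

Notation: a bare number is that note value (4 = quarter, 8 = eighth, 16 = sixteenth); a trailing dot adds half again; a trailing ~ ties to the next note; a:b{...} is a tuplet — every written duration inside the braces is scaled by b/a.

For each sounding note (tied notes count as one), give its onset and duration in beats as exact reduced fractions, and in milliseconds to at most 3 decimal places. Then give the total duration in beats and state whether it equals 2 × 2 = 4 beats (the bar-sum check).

1) 0.0ms=0b +360.0ms=3/4b
2) 360.0ms=3/4b +360.0ms=3/4b
3) 720.0ms=3/2b +120.0ms=1/4b
4) 840.0ms=7/4b +120.0ms=1/4b
5) 960.0ms=2b +360.0ms=3/4b
6) 1320.0ms=11/4b +120.0ms=1/4b
7) 1440.0ms=3b +480.0ms=1b
Σ=4b of 4 (125bpm 2/4) — PASS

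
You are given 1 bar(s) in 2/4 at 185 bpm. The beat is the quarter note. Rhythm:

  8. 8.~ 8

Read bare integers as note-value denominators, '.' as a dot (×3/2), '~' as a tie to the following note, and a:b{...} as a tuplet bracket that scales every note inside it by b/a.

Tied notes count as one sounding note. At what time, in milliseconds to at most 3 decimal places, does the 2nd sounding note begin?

1. 0.0ms @ 0 + 243.243ms (3/4)
2. 243.243ms @ 3/4 + 405.405ms (5/4)

note 2 onset = 3/4b = 243.243ms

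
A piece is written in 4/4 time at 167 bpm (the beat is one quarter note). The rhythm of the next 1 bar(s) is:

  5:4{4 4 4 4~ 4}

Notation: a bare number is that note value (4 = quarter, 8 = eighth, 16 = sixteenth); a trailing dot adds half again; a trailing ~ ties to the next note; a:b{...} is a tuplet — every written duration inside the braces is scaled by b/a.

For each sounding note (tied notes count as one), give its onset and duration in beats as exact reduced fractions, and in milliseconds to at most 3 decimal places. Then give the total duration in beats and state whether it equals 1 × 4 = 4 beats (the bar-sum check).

1) 0.0ms=0b +287.425ms=4/5b
2) 287.425ms=4/5b +287.425ms=4/5b
3) 574.85ms=8/5b +287.425ms=4/5b
4) 862.275ms=12/5b +574.85ms=8/5b
Σ=4b of 4 (167bpm 4/4) — PASS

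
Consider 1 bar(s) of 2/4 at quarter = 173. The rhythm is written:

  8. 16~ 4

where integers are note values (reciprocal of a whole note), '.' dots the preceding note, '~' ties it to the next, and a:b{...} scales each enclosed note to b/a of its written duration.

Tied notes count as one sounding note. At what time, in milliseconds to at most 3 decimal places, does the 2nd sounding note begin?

1. 0.0ms @ 0 + 260.116ms (3/4)
2. 260.116ms @ 3/4 + 433.526ms (5/4)

note 2 onset = 3/4b = 260.116ms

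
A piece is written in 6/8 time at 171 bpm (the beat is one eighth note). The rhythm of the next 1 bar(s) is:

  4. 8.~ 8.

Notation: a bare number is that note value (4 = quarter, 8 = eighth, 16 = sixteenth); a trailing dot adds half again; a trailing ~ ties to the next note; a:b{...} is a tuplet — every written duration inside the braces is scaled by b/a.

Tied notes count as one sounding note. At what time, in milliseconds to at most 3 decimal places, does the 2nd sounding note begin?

note 2 onset = 3b = 1052.632ms

1. 0.0ms @ 0 + 1052.632ms (3)
2. 1052.632ms @ 3 + 1052.632ms (3)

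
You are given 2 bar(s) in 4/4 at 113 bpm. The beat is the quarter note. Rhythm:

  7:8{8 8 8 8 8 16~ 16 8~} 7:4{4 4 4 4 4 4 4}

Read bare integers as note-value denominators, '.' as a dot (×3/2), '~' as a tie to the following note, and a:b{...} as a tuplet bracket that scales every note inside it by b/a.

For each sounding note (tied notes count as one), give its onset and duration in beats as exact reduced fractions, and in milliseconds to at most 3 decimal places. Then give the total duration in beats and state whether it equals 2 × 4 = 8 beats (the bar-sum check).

1) 0.0ms=0b +303.413ms=4/7b
2) 303.413ms=4/7b +303.413ms=4/7b
3) 606.827ms=8/7b +303.413ms=4/7b
4) 910.24ms=12/7b +303.413ms=4/7b
5) 1213.654ms=16/7b +303.413ms=4/7b
6) 1517.067ms=20/7b +303.413ms=4/7b
7) 1820.48ms=24/7b +606.827ms=8/7b
8) 2427.307ms=32/7b +303.413ms=4/7b
9) 2730.721ms=36/7b +303.413ms=4/7b
10) 3034.134ms=40/7b +303.413ms=4/7b
11) 3337.547ms=44/7b +303.413ms=4/7b
12) 3640.961ms=48/7b +303.413ms=4/7b
13) 3944.374ms=52/7b +303.413ms=4/7b
Σ=8b of 8 (113bpm 4/4) — PASS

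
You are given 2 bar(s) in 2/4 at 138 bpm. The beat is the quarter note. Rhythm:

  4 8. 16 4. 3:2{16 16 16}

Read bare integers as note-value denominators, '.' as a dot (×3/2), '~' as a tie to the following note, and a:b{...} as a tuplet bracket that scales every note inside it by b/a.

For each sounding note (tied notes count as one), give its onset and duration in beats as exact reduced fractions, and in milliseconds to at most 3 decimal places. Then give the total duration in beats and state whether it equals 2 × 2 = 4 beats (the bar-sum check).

1) 0.0ms=0b +434.783ms=1b
2) 434.783ms=1b +326.087ms=3/4b
3) 760.87ms=7/4b +108.696ms=1/4b
4) 869.565ms=2b +652.174ms=3/2b
5) 1521.739ms=7/2b +72.464ms=1/6b
6) 1594.203ms=11/3b +72.464ms=1/6b
7) 1666.667ms=23/6b +72.464ms=1/6b
Σ=4b of 4 (138bpm 2/4) — PASS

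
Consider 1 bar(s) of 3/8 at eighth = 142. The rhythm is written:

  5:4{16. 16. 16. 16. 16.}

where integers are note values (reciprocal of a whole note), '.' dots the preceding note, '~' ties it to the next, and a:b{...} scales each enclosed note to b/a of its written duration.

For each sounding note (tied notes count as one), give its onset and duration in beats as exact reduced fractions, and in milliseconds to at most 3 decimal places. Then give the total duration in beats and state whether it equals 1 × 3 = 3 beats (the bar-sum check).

1) 0.0ms=0b +253.521ms=3/5b
2) 253.521ms=3/5b +253.521ms=3/5b
3) 507.042ms=6/5b +253.521ms=3/5b
4) 760.563ms=9/5b +253.521ms=3/5b
5) 1014.085ms=12/5b +253.521ms=3/5b
Σ=3b of 3 (142bpm 3/8) — PASS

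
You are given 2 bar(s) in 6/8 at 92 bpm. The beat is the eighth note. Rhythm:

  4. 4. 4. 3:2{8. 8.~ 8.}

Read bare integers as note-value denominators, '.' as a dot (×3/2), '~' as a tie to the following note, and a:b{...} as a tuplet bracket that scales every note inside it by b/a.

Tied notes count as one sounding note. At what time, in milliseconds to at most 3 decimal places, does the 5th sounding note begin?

1. 0.0ms @ 0 + 1956.522ms (3)
2. 1956.522ms @ 3 + 1956.522ms (3)
3. 3913.043ms @ 6 + 1956.522ms (3)
4. 5869.565ms @ 9 + 652.174ms (1)
5. 6521.739ms @ 10 + 1304.348ms (2)

note 5 onset = 10b = 6521.739ms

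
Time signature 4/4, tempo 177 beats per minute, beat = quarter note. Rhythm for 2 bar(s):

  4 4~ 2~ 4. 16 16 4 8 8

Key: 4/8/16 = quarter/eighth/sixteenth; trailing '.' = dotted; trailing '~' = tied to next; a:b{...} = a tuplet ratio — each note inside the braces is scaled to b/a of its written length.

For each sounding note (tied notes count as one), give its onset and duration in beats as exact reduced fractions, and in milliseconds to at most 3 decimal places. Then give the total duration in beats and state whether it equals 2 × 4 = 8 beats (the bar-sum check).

1) 0.0ms=0b +338.983ms=1b
2) 338.983ms=1b +1525.424ms=9/2b
3) 1864.407ms=11/2b +84.746ms=1/4b
4) 1949.153ms=23/4b +84.746ms=1/4b
5) 2033.898ms=6b +338.983ms=1b
6) 2372.881ms=7b +169.492ms=1/2b
7) 2542.373ms=15/2b +169.492ms=1/2b
Σ=8b of 8 (177bpm 4/4) — PASS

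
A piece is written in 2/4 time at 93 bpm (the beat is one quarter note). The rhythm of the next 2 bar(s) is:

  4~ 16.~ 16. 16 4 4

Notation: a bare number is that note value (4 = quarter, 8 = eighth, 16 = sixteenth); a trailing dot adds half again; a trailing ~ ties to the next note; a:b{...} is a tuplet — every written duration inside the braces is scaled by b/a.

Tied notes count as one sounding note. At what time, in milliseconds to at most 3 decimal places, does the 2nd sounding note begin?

note 2 onset = 7/4b = 1129.032ms

1. 0.0ms @ 0 + 1129.032ms (7/4)
2. 1129.032ms @ 7/4 + 161.29ms (1/4)
3. 1290.323ms @ 2 + 645.161ms (1)
4. 1935.484ms @ 3 + 645.161ms (1)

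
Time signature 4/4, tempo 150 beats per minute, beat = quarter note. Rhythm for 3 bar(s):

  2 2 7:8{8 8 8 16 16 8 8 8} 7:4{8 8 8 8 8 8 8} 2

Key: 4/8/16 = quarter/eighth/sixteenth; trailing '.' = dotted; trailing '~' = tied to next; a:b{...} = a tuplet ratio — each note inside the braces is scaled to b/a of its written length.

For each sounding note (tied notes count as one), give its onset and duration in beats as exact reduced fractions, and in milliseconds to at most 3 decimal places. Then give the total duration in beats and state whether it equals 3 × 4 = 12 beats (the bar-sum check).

1) 0.0ms=0b +800.0ms=2b
2) 800.0ms=2b +800.0ms=2b
3) 1600.0ms=4b +228.571ms=4/7b
4) 1828.571ms=32/7b +228.571ms=4/7b
5) 2057.143ms=36/7b +228.571ms=4/7b
6) 2285.714ms=40/7b +114.286ms=2/7b
7) 2400.0ms=6b +114.286ms=2/7b
8) 2514.286ms=44/7b +228.571ms=4/7b
9) 2742.857ms=48/7b +228.571ms=4/7b
10) 2971.429ms=52/7b +228.571ms=4/7b
11) 3200.0ms=8b +114.286ms=2/7b
12) 3314.286ms=58/7b +114.286ms=2/7b
13) 3428.571ms=60/7b +114.286ms=2/7b
14) 3542.857ms=62/7b +114.286ms=2/7b
15) 3657.143ms=64/7b +114.286ms=2/7b
16) 3771.429ms=66/7b +114.286ms=2/7b
17) 3885.714ms=68/7b +114.286ms=2/7b
18) 4000.0ms=10b +800.0ms=2b
Σ=12b of 12 (150bpm 4/4) — PASS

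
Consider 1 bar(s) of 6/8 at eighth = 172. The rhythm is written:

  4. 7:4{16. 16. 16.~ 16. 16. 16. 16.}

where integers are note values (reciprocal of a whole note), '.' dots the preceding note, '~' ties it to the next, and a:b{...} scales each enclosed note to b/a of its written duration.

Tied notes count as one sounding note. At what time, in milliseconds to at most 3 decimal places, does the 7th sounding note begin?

note 7 onset = 39/7b = 1943.522ms

1. 0.0ms @ 0 + 1046.512ms (3)
2. 1046.512ms @ 3 + 149.502ms (3/7)
3. 1196.013ms @ 24/7 + 149.502ms (3/7)
4. 1345.515ms @ 27/7 + 299.003ms (6/7)
5. 1644.518ms @ 33/7 + 149.502ms (3/7)
6. 1794.02ms @ 36/7 + 149.502ms (3/7)
7. 1943.522ms @ 39/7 + 149.502ms (3/7)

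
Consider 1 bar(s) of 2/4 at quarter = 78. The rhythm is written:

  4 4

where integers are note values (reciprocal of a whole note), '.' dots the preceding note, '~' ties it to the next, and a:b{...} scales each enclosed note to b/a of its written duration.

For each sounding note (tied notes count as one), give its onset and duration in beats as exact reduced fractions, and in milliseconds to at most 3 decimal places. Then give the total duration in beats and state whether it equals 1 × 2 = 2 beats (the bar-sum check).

1) 0.0ms=0b +769.231ms=1b
2) 769.231ms=1b +769.231ms=1b
Σ=2b of 2 (78bpm 2/4) — PASS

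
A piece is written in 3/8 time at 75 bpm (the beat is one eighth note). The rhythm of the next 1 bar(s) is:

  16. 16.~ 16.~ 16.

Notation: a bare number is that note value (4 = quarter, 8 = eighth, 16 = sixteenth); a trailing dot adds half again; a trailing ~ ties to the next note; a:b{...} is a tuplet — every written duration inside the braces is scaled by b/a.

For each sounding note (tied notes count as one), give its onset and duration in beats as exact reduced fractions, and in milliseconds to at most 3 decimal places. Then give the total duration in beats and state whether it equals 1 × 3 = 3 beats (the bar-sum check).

1) 0.0ms=0b +600.0ms=3/4b
2) 600.0ms=3/4b +1800.0ms=9/4b
Σ=3b of 3 (75bpm 3/8) — PASS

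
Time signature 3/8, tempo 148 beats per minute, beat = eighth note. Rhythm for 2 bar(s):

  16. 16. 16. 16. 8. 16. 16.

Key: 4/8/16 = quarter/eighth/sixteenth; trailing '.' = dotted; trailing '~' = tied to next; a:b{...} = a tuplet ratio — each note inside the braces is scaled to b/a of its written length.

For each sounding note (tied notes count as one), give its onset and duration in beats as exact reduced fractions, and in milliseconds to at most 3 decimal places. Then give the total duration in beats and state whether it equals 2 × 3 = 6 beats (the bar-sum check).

1) 0.0ms=0b +304.054ms=3/4b
2) 304.054ms=3/4b +304.054ms=3/4b
3) 608.108ms=3/2b +304.054ms=3/4b
4) 912.162ms=9/4b +304.054ms=3/4b
5) 1216.216ms=3b +608.108ms=3/2b
6) 1824.324ms=9/2b +304.054ms=3/4b
7) 2128.378ms=21/4b +304.054ms=3/4b
Σ=6b of 6 (148bpm 3/8) — PASS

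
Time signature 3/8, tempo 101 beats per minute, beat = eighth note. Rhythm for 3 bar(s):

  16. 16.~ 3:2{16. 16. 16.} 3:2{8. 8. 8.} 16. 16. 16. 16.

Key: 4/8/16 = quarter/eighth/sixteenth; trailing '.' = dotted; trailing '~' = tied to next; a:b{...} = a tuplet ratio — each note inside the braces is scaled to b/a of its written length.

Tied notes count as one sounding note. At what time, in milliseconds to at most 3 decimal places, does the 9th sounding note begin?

note 9 onset = 27/4b = 4009.901ms

1. 0.0ms @ 0 + 445.545ms (3/4)
2. 445.545ms @ 3/4 + 742.574ms (5/4)
3. 1188.119ms @ 2 + 297.03ms (1/2)
4. 1485.149ms @ 5/2 + 297.03ms (1/2)
5. 1782.178ms @ 3 + 594.059ms (1)
6. 2376.238ms @ 4 + 594.059ms (1)
7. 2970.297ms @ 5 + 594.059ms (1)
8. 3564.356ms @ 6 + 445.545ms (3/4)
9. 4009.901ms @ 27/4 + 445.545ms (3/4)
10. 4455.446ms @ 15/2 + 445.545ms (3/4)
11. 4900.99ms @ 33/4 + 445.545ms (3/4)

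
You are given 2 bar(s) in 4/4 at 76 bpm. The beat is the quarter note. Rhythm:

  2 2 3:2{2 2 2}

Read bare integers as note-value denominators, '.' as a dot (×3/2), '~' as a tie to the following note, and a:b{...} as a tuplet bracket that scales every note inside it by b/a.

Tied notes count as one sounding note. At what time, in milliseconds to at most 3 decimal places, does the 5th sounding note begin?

note 5 onset = 20/3b = 5263.158ms

1. 0.0ms @ 0 + 1578.947ms (2)
2. 1578.947ms @ 2 + 1578.947ms (2)
3. 3157.895ms @ 4 + 1052.632ms (4/3)
4. 4210.526ms @ 16/3 + 1052.632ms (4/3)
5. 5263.158ms @ 20/3 + 1052.632ms (4/3)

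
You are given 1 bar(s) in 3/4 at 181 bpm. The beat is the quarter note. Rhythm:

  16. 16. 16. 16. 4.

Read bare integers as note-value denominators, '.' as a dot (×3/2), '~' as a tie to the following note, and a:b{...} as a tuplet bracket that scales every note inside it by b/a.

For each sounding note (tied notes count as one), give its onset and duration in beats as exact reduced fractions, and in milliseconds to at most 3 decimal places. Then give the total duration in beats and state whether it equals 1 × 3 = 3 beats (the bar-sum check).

1) 0.0ms=0b +124.309ms=3/8b
2) 124.309ms=3/8b +124.309ms=3/8b
3) 248.619ms=3/4b +124.309ms=3/8b
4) 372.928ms=9/8b +124.309ms=3/8b
5) 497.238ms=3/2b +497.238ms=3/2b
Σ=3b of 3 (181bpm 3/4) — PASS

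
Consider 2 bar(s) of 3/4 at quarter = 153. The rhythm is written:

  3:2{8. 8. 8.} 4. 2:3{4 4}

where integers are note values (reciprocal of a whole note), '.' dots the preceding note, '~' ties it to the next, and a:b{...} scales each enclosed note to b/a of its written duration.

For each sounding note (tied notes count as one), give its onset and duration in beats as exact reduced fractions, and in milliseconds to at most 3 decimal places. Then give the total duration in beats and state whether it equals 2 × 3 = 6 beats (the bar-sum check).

1) 0.0ms=0b +196.078ms=1/2b
2) 196.078ms=1/2b +196.078ms=1/2b
3) 392.157ms=1b +196.078ms=1/2b
4) 588.235ms=3/2b +588.235ms=3/2b
5) 1176.471ms=3b +588.235ms=3/2b
6) 1764.706ms=9/2b +588.235ms=3/2b
Σ=6b of 6 (153bpm 3/4) — PASS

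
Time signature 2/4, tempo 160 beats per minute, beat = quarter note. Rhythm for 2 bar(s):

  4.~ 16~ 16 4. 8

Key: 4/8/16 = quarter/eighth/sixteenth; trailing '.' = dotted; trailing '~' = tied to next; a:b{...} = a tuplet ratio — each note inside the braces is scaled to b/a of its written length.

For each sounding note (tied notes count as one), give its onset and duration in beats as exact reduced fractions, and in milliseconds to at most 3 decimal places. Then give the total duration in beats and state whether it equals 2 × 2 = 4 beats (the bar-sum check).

1) 0.0ms=0b +750.0ms=2b
2) 750.0ms=2b +562.5ms=3/2b
3) 1312.5ms=7/2b +187.5ms=1/2b
Σ=4b of 4 (160bpm 2/4) — PASS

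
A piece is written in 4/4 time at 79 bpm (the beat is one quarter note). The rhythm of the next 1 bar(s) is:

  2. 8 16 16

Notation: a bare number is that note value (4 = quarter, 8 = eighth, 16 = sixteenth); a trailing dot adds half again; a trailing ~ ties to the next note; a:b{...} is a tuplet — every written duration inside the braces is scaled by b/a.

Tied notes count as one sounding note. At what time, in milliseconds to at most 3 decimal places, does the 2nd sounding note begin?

note 2 onset = 3b = 2278.481ms

1. 0.0ms @ 0 + 2278.481ms (3)
2. 2278.481ms @ 3 + 379.747ms (1/2)
3. 2658.228ms @ 7/2 + 189.873ms (1/4)
4. 2848.101ms @ 15/4 + 189.873ms (1/4)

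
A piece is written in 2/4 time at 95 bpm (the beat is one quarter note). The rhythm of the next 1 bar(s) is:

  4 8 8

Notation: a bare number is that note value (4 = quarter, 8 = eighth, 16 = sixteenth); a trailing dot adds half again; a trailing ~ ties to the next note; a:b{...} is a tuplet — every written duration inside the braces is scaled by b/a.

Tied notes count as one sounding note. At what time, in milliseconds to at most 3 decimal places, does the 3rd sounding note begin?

note 3 onset = 3/2b = 947.368ms

1. 0.0ms @ 0 + 631.579ms (1)
2. 631.579ms @ 1 + 315.789ms (1/2)
3. 947.368ms @ 3/2 + 315.789ms (1/2)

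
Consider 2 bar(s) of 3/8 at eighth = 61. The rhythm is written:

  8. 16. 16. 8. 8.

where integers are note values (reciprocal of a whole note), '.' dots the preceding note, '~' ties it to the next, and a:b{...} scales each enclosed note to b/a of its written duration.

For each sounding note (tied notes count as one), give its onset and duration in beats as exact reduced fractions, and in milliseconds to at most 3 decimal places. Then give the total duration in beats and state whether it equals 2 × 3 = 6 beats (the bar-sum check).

1) 0.0ms=0b +1475.41ms=3/2b
2) 1475.41ms=3/2b +737.705ms=3/4b
3) 2213.115ms=9/4b +737.705ms=3/4b
4) 2950.82ms=3b +1475.41ms=3/2b
5) 4426.23ms=9/2b +1475.41ms=3/2b
Σ=6b of 6 (61bpm 3/8) — PASS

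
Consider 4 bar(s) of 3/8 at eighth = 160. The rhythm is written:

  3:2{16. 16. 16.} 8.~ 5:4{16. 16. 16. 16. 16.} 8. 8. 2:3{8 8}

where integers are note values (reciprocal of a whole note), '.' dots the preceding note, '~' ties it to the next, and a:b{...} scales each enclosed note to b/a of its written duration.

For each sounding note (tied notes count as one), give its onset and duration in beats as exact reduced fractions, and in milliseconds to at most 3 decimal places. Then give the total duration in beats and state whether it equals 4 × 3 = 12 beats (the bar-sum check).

1) 0.0ms=0b +187.5ms=1/2b
2) 187.5ms=1/2b +187.5ms=1/2b
3) 375.0ms=1b +187.5ms=1/2b
4) 562.5ms=3/2b +787.5ms=21/10b
5) 1350.0ms=18/5b +225.0ms=3/5b
6) 1575.0ms=21/5b +225.0ms=3/5b
7) 1800.0ms=24/5b +225.0ms=3/5b
8) 2025.0ms=27/5b +225.0ms=3/5b
9) 2250.0ms=6b +562.5ms=3/2b
10) 2812.5ms=15/2b +562.5ms=3/2b
11) 3375.0ms=9b +562.5ms=3/2b
12) 3937.5ms=21/2b +562.5ms=3/2b
Σ=12b of 12 (160bpm 3/8) — PASS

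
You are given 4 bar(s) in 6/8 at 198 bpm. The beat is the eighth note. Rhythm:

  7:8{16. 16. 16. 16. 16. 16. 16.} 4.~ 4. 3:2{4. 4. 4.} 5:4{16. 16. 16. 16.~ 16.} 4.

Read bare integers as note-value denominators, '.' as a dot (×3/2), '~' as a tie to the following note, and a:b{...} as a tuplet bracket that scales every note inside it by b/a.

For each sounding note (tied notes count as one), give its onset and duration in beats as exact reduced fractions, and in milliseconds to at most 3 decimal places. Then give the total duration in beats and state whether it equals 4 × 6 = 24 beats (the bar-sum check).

1) 0.0ms=0b +259.74ms=6/7b
2) 259.74ms=6/7b +259.74ms=6/7b
3) 519.481ms=12/7b +259.74ms=6/7b
4) 779.221ms=18/7b +259.74ms=6/7b
5) 1038.961ms=24/7b +259.74ms=6/7b
6) 1298.701ms=30/7b +259.74ms=6/7b
7) 1558.442ms=36/7b +259.74ms=6/7b
8) 1818.182ms=6b +1818.182ms=6b
9) 3636.364ms=12b +606.061ms=2b
10) 4242.424ms=14b +606.061ms=2b
11) 4848.485ms=16b +606.061ms=2b
12) 5454.545ms=18b +181.818ms=3/5b
13) 5636.364ms=93/5b +181.818ms=3/5b
14) 5818.182ms=96/5b +181.818ms=3/5b
15) 6000.0ms=99/5b +363.636ms=6/5b
16) 6363.636ms=21b +909.091ms=3b
Σ=24b of 24 (198bpm 6/8) — PASS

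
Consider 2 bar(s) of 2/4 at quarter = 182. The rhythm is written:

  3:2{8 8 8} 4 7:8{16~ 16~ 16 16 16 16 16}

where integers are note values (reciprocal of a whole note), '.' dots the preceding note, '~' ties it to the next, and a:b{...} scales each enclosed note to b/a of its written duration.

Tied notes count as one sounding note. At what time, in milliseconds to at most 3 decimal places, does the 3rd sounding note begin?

1. 0.0ms @ 0 + 109.89ms (1/3)
2. 109.89ms @ 1/3 + 109.89ms (1/3)
3. 219.78ms @ 2/3 + 109.89ms (1/3)
4. 329.67ms @ 1 + 329.67ms (1)
5. 659.341ms @ 2 + 282.575ms (6/7)
6. 941.915ms @ 20/7 + 94.192ms (2/7)
7. 1036.107ms @ 22/7 + 94.192ms (2/7)
8. 1130.298ms @ 24/7 + 94.192ms (2/7)
9. 1224.49ms @ 26/7 + 94.192ms (2/7)

note 3 onset = 2/3b = 219.78ms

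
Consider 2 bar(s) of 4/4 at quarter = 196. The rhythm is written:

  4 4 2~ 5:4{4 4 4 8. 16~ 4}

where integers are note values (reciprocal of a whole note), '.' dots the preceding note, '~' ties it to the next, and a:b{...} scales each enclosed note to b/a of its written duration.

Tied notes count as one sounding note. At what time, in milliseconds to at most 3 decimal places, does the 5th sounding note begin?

1. 0.0ms @ 0 + 306.122ms (1)
2. 306.122ms @ 1 + 306.122ms (1)
3. 612.245ms @ 2 + 857.143ms (14/5)
4. 1469.388ms @ 24/5 + 244.898ms (4/5)
5. 1714.286ms @ 28/5 + 244.898ms (4/5)
6. 1959.184ms @ 32/5 + 183.673ms (3/5)
7. 2142.857ms @ 7 + 306.122ms (1)

note 5 onset = 28/5b = 1714.286ms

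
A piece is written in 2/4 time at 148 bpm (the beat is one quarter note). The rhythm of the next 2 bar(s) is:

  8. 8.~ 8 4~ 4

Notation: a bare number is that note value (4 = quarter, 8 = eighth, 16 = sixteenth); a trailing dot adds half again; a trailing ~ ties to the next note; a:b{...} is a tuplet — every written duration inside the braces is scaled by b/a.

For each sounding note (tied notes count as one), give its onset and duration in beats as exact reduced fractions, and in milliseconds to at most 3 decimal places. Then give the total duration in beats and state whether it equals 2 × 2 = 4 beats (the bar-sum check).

1) 0.0ms=0b +304.054ms=3/4b
2) 304.054ms=3/4b +506.757ms=5/4b
3) 810.811ms=2b +810.811ms=2b
Σ=4b of 4 (148bpm 2/4) — PASS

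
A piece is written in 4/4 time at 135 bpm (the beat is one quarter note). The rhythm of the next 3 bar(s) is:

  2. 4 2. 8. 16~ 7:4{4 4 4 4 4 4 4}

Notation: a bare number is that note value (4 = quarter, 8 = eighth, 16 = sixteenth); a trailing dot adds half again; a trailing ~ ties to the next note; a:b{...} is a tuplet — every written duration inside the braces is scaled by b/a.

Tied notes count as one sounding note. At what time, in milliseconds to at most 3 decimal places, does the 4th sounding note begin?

note 4 onset = 7b = 3111.111ms

1. 0.0ms @ 0 + 1333.333ms (3)
2. 1333.333ms @ 3 + 444.444ms (1)
3. 1777.778ms @ 4 + 1333.333ms (3)
4. 3111.111ms @ 7 + 333.333ms (3/4)
5. 3444.444ms @ 31/4 + 365.079ms (23/28)
6. 3809.524ms @ 60/7 + 253.968ms (4/7)
7. 4063.492ms @ 64/7 + 253.968ms (4/7)
8. 4317.46ms @ 68/7 + 253.968ms (4/7)
9. 4571.429ms @ 72/7 + 253.968ms (4/7)
10. 4825.397ms @ 76/7 + 253.968ms (4/7)
11. 5079.365ms @ 80/7 + 253.968ms (4/7)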